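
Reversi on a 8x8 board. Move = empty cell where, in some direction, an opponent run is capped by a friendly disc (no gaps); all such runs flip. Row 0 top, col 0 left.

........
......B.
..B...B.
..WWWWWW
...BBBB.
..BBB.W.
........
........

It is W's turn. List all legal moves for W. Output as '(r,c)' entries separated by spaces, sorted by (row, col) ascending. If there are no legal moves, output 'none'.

(0,5): no bracket -> illegal
(0,6): flips 2 -> legal
(0,7): no bracket -> illegal
(1,1): flips 1 -> legal
(1,2): flips 1 -> legal
(1,3): no bracket -> illegal
(1,5): flips 1 -> legal
(1,7): flips 1 -> legal
(2,1): no bracket -> illegal
(2,3): no bracket -> illegal
(2,5): no bracket -> illegal
(2,7): no bracket -> illegal
(3,1): no bracket -> illegal
(4,1): no bracket -> illegal
(4,2): no bracket -> illegal
(4,7): no bracket -> illegal
(5,1): no bracket -> illegal
(5,5): flips 3 -> legal
(5,7): flips 1 -> legal
(6,1): flips 2 -> legal
(6,2): flips 2 -> legal
(6,3): flips 4 -> legal
(6,4): flips 2 -> legal
(6,5): flips 2 -> legal

Answer: (0,6) (1,1) (1,2) (1,5) (1,7) (5,5) (5,7) (6,1) (6,2) (6,3) (6,4) (6,5)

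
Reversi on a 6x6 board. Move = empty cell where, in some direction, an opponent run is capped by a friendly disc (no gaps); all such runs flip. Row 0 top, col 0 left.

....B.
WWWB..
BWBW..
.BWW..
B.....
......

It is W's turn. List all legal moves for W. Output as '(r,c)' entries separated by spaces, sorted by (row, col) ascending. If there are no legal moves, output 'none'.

(0,2): no bracket -> illegal
(0,3): flips 1 -> legal
(0,5): no bracket -> illegal
(1,4): flips 1 -> legal
(1,5): no bracket -> illegal
(2,4): no bracket -> illegal
(3,0): flips 2 -> legal
(4,1): flips 1 -> legal
(4,2): no bracket -> illegal
(5,0): no bracket -> illegal
(5,1): no bracket -> illegal

Answer: (0,3) (1,4) (3,0) (4,1)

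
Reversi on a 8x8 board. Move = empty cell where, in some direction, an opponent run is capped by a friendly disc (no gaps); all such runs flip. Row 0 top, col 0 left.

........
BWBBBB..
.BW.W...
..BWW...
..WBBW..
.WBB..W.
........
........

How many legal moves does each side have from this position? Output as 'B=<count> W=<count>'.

-- B to move --
(0,0): flips 3 -> legal
(0,1): flips 1 -> legal
(0,2): no bracket -> illegal
(2,0): no bracket -> illegal
(2,3): flips 2 -> legal
(2,5): flips 1 -> legal
(3,1): flips 2 -> legal
(3,5): flips 3 -> legal
(3,6): no bracket -> illegal
(4,0): no bracket -> illegal
(4,1): flips 1 -> legal
(4,6): flips 1 -> legal
(4,7): no bracket -> illegal
(5,0): flips 1 -> legal
(5,4): no bracket -> illegal
(5,5): no bracket -> illegal
(5,7): no bracket -> illegal
(6,0): flips 4 -> legal
(6,1): no bracket -> illegal
(6,2): no bracket -> illegal
(6,5): no bracket -> illegal
(6,6): no bracket -> illegal
(6,7): no bracket -> illegal
B mobility = 10
-- W to move --
(0,0): no bracket -> illegal
(0,1): no bracket -> illegal
(0,2): flips 2 -> legal
(0,3): no bracket -> illegal
(0,4): flips 2 -> legal
(0,5): no bracket -> illegal
(0,6): flips 1 -> legal
(1,6): flips 4 -> legal
(2,0): flips 1 -> legal
(2,3): no bracket -> illegal
(2,5): no bracket -> illegal
(2,6): no bracket -> illegal
(3,0): no bracket -> illegal
(3,1): flips 2 -> legal
(3,5): no bracket -> illegal
(4,1): no bracket -> illegal
(5,4): flips 3 -> legal
(5,5): flips 1 -> legal
(6,1): flips 2 -> legal
(6,2): flips 1 -> legal
(6,3): flips 2 -> legal
(6,4): flips 1 -> legal
W mobility = 12

Answer: B=10 W=12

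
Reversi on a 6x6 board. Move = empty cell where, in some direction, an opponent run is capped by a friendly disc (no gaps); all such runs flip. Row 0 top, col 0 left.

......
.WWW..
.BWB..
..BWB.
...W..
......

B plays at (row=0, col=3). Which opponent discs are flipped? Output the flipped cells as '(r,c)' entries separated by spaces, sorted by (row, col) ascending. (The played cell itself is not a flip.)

Answer: (1,2) (1,3)

Derivation:
Dir NW: edge -> no flip
Dir N: edge -> no flip
Dir NE: edge -> no flip
Dir W: first cell '.' (not opp) -> no flip
Dir E: first cell '.' (not opp) -> no flip
Dir SW: opp run (1,2) capped by B -> flip
Dir S: opp run (1,3) capped by B -> flip
Dir SE: first cell '.' (not opp) -> no flip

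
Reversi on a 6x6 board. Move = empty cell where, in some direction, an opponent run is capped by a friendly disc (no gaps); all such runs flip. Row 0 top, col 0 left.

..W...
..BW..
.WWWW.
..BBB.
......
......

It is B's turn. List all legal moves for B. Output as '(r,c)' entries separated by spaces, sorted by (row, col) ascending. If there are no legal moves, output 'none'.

Answer: (0,3) (1,0) (1,1) (1,4) (1,5) (3,0)

Derivation:
(0,1): no bracket -> illegal
(0,3): flips 2 -> legal
(0,4): no bracket -> illegal
(1,0): flips 1 -> legal
(1,1): flips 1 -> legal
(1,4): flips 3 -> legal
(1,5): flips 1 -> legal
(2,0): no bracket -> illegal
(2,5): no bracket -> illegal
(3,0): flips 1 -> legal
(3,1): no bracket -> illegal
(3,5): no bracket -> illegal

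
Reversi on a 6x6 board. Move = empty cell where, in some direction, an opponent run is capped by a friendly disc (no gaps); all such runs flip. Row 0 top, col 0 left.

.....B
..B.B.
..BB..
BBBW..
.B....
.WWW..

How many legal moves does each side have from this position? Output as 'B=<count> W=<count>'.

Answer: B=3 W=3

Derivation:
-- B to move --
(2,4): no bracket -> illegal
(3,4): flips 1 -> legal
(4,0): no bracket -> illegal
(4,2): no bracket -> illegal
(4,3): flips 1 -> legal
(4,4): flips 1 -> legal
(5,0): no bracket -> illegal
(5,4): no bracket -> illegal
B mobility = 3
-- W to move --
(0,1): no bracket -> illegal
(0,2): no bracket -> illegal
(0,3): no bracket -> illegal
(0,4): no bracket -> illegal
(1,1): flips 1 -> legal
(1,3): flips 1 -> legal
(1,5): no bracket -> illegal
(2,0): no bracket -> illegal
(2,1): flips 2 -> legal
(2,4): no bracket -> illegal
(2,5): no bracket -> illegal
(3,4): no bracket -> illegal
(4,0): no bracket -> illegal
(4,2): no bracket -> illegal
(4,3): no bracket -> illegal
(5,0): no bracket -> illegal
W mobility = 3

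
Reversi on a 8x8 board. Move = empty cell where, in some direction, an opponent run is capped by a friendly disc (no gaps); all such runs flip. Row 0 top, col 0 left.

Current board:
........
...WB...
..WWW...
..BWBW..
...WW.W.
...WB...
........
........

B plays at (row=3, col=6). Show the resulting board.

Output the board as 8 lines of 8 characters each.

Place B at (3,6); scan 8 dirs for brackets.
Dir NW: first cell '.' (not opp) -> no flip
Dir N: first cell '.' (not opp) -> no flip
Dir NE: first cell '.' (not opp) -> no flip
Dir W: opp run (3,5) capped by B -> flip
Dir E: first cell '.' (not opp) -> no flip
Dir SW: first cell '.' (not opp) -> no flip
Dir S: opp run (4,6), next='.' -> no flip
Dir SE: first cell '.' (not opp) -> no flip
All flips: (3,5)

Answer: ........
...WB...
..WWW...
..BWBBB.
...WW.W.
...WB...
........
........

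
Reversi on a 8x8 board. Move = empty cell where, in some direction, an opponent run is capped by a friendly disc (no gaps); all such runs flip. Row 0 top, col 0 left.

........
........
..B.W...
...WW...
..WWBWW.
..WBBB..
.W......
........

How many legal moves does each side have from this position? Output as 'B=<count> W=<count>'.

Answer: B=10 W=6

Derivation:
-- B to move --
(1,3): no bracket -> illegal
(1,4): flips 2 -> legal
(1,5): no bracket -> illegal
(2,3): flips 2 -> legal
(2,5): no bracket -> illegal
(3,1): flips 1 -> legal
(3,2): flips 1 -> legal
(3,5): flips 1 -> legal
(3,6): flips 1 -> legal
(3,7): flips 1 -> legal
(4,1): flips 2 -> legal
(4,7): flips 2 -> legal
(5,0): no bracket -> illegal
(5,1): flips 1 -> legal
(5,6): no bracket -> illegal
(5,7): no bracket -> illegal
(6,0): no bracket -> illegal
(6,2): no bracket -> illegal
(6,3): no bracket -> illegal
(7,0): no bracket -> illegal
(7,1): no bracket -> illegal
(7,2): no bracket -> illegal
B mobility = 10
-- W to move --
(1,1): flips 1 -> legal
(1,2): no bracket -> illegal
(1,3): no bracket -> illegal
(2,1): no bracket -> illegal
(2,3): no bracket -> illegal
(3,1): no bracket -> illegal
(3,2): no bracket -> illegal
(3,5): no bracket -> illegal
(5,6): flips 3 -> legal
(6,2): no bracket -> illegal
(6,3): flips 2 -> legal
(6,4): flips 4 -> legal
(6,5): flips 2 -> legal
(6,6): flips 2 -> legal
W mobility = 6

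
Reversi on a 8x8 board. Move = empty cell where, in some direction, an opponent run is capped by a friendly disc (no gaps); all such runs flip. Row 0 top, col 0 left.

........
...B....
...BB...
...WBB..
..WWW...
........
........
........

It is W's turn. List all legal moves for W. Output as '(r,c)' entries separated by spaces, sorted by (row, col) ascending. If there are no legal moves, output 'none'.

(0,2): no bracket -> illegal
(0,3): flips 2 -> legal
(0,4): no bracket -> illegal
(1,2): no bracket -> illegal
(1,4): flips 2 -> legal
(1,5): flips 1 -> legal
(2,2): no bracket -> illegal
(2,5): flips 1 -> legal
(2,6): flips 1 -> legal
(3,2): no bracket -> illegal
(3,6): flips 2 -> legal
(4,5): no bracket -> illegal
(4,6): no bracket -> illegal

Answer: (0,3) (1,4) (1,5) (2,5) (2,6) (3,6)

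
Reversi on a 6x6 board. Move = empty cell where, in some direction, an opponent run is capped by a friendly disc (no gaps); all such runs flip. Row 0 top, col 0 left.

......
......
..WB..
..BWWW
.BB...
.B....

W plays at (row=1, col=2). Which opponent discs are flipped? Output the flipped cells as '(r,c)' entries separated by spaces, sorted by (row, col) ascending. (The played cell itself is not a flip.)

Answer: (2,3)

Derivation:
Dir NW: first cell '.' (not opp) -> no flip
Dir N: first cell '.' (not opp) -> no flip
Dir NE: first cell '.' (not opp) -> no flip
Dir W: first cell '.' (not opp) -> no flip
Dir E: first cell '.' (not opp) -> no flip
Dir SW: first cell '.' (not opp) -> no flip
Dir S: first cell 'W' (not opp) -> no flip
Dir SE: opp run (2,3) capped by W -> flip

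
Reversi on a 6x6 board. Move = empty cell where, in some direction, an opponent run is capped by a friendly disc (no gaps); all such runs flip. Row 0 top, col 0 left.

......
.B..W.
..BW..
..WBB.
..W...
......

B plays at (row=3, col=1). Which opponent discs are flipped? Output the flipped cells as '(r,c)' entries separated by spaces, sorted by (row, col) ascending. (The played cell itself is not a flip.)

Dir NW: first cell '.' (not opp) -> no flip
Dir N: first cell '.' (not opp) -> no flip
Dir NE: first cell 'B' (not opp) -> no flip
Dir W: first cell '.' (not opp) -> no flip
Dir E: opp run (3,2) capped by B -> flip
Dir SW: first cell '.' (not opp) -> no flip
Dir S: first cell '.' (not opp) -> no flip
Dir SE: opp run (4,2), next='.' -> no flip

Answer: (3,2)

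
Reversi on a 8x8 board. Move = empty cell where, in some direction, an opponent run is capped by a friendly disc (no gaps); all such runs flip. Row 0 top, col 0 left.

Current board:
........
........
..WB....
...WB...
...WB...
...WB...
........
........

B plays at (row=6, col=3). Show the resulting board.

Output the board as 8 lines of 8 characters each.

Place B at (6,3); scan 8 dirs for brackets.
Dir NW: first cell '.' (not opp) -> no flip
Dir N: opp run (5,3) (4,3) (3,3) capped by B -> flip
Dir NE: first cell 'B' (not opp) -> no flip
Dir W: first cell '.' (not opp) -> no flip
Dir E: first cell '.' (not opp) -> no flip
Dir SW: first cell '.' (not opp) -> no flip
Dir S: first cell '.' (not opp) -> no flip
Dir SE: first cell '.' (not opp) -> no flip
All flips: (3,3) (4,3) (5,3)

Answer: ........
........
..WB....
...BB...
...BB...
...BB...
...B....
........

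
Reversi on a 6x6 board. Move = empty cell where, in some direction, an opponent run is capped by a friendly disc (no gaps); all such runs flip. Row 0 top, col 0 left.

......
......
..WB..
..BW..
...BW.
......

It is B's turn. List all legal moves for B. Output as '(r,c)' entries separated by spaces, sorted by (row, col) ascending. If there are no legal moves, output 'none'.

(1,1): no bracket -> illegal
(1,2): flips 1 -> legal
(1,3): no bracket -> illegal
(2,1): flips 1 -> legal
(2,4): no bracket -> illegal
(3,1): no bracket -> illegal
(3,4): flips 1 -> legal
(3,5): no bracket -> illegal
(4,2): no bracket -> illegal
(4,5): flips 1 -> legal
(5,3): no bracket -> illegal
(5,4): no bracket -> illegal
(5,5): no bracket -> illegal

Answer: (1,2) (2,1) (3,4) (4,5)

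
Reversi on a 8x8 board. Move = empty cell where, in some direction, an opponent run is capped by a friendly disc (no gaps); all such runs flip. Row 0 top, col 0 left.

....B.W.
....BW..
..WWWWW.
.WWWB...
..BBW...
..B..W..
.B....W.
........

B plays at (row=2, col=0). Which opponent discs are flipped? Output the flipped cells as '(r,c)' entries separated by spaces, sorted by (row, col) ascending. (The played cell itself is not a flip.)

Dir NW: edge -> no flip
Dir N: first cell '.' (not opp) -> no flip
Dir NE: first cell '.' (not opp) -> no flip
Dir W: edge -> no flip
Dir E: first cell '.' (not opp) -> no flip
Dir SW: edge -> no flip
Dir S: first cell '.' (not opp) -> no flip
Dir SE: opp run (3,1) capped by B -> flip

Answer: (3,1)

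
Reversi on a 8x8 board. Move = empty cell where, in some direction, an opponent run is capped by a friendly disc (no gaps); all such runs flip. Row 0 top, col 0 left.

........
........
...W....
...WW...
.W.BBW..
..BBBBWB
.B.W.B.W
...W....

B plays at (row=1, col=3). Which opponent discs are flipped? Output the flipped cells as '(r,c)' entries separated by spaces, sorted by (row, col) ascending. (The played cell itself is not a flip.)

Answer: (2,3) (3,3)

Derivation:
Dir NW: first cell '.' (not opp) -> no flip
Dir N: first cell '.' (not opp) -> no flip
Dir NE: first cell '.' (not opp) -> no flip
Dir W: first cell '.' (not opp) -> no flip
Dir E: first cell '.' (not opp) -> no flip
Dir SW: first cell '.' (not opp) -> no flip
Dir S: opp run (2,3) (3,3) capped by B -> flip
Dir SE: first cell '.' (not opp) -> no flip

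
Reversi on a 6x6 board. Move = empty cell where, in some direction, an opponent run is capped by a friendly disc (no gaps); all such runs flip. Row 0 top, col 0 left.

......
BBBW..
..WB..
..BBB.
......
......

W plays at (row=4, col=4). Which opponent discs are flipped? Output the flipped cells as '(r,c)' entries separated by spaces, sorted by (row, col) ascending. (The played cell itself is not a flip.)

Dir NW: opp run (3,3) capped by W -> flip
Dir N: opp run (3,4), next='.' -> no flip
Dir NE: first cell '.' (not opp) -> no flip
Dir W: first cell '.' (not opp) -> no flip
Dir E: first cell '.' (not opp) -> no flip
Dir SW: first cell '.' (not opp) -> no flip
Dir S: first cell '.' (not opp) -> no flip
Dir SE: first cell '.' (not opp) -> no flip

Answer: (3,3)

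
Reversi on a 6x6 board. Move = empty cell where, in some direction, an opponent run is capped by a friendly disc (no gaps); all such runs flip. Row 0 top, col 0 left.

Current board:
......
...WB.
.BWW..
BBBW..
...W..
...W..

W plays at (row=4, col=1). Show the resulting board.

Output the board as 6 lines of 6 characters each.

Answer: ......
...WB.
.BWW..
BBWW..
.W.W..
...W..

Derivation:
Place W at (4,1); scan 8 dirs for brackets.
Dir NW: opp run (3,0), next=edge -> no flip
Dir N: opp run (3,1) (2,1), next='.' -> no flip
Dir NE: opp run (3,2) capped by W -> flip
Dir W: first cell '.' (not opp) -> no flip
Dir E: first cell '.' (not opp) -> no flip
Dir SW: first cell '.' (not opp) -> no flip
Dir S: first cell '.' (not opp) -> no flip
Dir SE: first cell '.' (not opp) -> no flip
All flips: (3,2)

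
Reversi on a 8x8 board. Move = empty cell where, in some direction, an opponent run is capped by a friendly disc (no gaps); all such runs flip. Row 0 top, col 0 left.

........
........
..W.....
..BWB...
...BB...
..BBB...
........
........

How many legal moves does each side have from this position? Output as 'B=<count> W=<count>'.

-- B to move --
(1,1): flips 2 -> legal
(1,2): flips 1 -> legal
(1,3): no bracket -> illegal
(2,1): no bracket -> illegal
(2,3): flips 1 -> legal
(2,4): no bracket -> illegal
(3,1): no bracket -> illegal
(4,2): no bracket -> illegal
B mobility = 3
-- W to move --
(2,1): no bracket -> illegal
(2,3): no bracket -> illegal
(2,4): no bracket -> illegal
(2,5): no bracket -> illegal
(3,1): flips 1 -> legal
(3,5): flips 1 -> legal
(4,1): no bracket -> illegal
(4,2): flips 1 -> legal
(4,5): no bracket -> illegal
(5,1): no bracket -> illegal
(5,5): flips 1 -> legal
(6,1): no bracket -> illegal
(6,2): no bracket -> illegal
(6,3): flips 2 -> legal
(6,4): no bracket -> illegal
(6,5): no bracket -> illegal
W mobility = 5

Answer: B=3 W=5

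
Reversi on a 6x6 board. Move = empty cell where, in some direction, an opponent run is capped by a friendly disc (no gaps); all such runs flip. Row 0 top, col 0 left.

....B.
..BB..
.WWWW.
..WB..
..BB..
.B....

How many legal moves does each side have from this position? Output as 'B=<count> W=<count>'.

-- B to move --
(1,0): flips 2 -> legal
(1,1): flips 1 -> legal
(1,4): no bracket -> illegal
(1,5): flips 1 -> legal
(2,0): no bracket -> illegal
(2,5): no bracket -> illegal
(3,0): flips 1 -> legal
(3,1): flips 2 -> legal
(3,4): flips 1 -> legal
(3,5): flips 1 -> legal
(4,1): no bracket -> illegal
B mobility = 7
-- W to move --
(0,1): flips 1 -> legal
(0,2): flips 2 -> legal
(0,3): flips 2 -> legal
(0,5): no bracket -> illegal
(1,1): no bracket -> illegal
(1,4): no bracket -> illegal
(1,5): no bracket -> illegal
(3,1): no bracket -> illegal
(3,4): flips 1 -> legal
(4,0): no bracket -> illegal
(4,1): no bracket -> illegal
(4,4): flips 1 -> legal
(5,0): no bracket -> illegal
(5,2): flips 1 -> legal
(5,3): flips 2 -> legal
(5,4): flips 1 -> legal
W mobility = 8

Answer: B=7 W=8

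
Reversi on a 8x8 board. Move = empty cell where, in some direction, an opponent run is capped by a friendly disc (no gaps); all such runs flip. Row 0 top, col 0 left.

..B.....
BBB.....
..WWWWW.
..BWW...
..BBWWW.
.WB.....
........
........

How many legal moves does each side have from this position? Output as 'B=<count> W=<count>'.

Answer: B=10 W=7

Derivation:
-- B to move --
(1,3): flips 2 -> legal
(1,4): flips 1 -> legal
(1,5): flips 2 -> legal
(1,6): flips 2 -> legal
(1,7): no bracket -> illegal
(2,1): no bracket -> illegal
(2,7): no bracket -> illegal
(3,1): no bracket -> illegal
(3,5): flips 2 -> legal
(3,6): no bracket -> illegal
(3,7): no bracket -> illegal
(4,0): no bracket -> illegal
(4,1): no bracket -> illegal
(4,7): flips 3 -> legal
(5,0): flips 1 -> legal
(5,3): no bracket -> illegal
(5,4): no bracket -> illegal
(5,5): flips 3 -> legal
(5,6): flips 3 -> legal
(5,7): no bracket -> illegal
(6,0): flips 1 -> legal
(6,1): no bracket -> illegal
(6,2): no bracket -> illegal
B mobility = 10
-- W to move --
(0,0): flips 1 -> legal
(0,1): flips 1 -> legal
(0,3): no bracket -> illegal
(1,3): no bracket -> illegal
(2,0): no bracket -> illegal
(2,1): no bracket -> illegal
(3,1): flips 1 -> legal
(4,1): flips 3 -> legal
(5,3): flips 2 -> legal
(5,4): no bracket -> illegal
(6,1): flips 2 -> legal
(6,2): flips 3 -> legal
(6,3): no bracket -> illegal
W mobility = 7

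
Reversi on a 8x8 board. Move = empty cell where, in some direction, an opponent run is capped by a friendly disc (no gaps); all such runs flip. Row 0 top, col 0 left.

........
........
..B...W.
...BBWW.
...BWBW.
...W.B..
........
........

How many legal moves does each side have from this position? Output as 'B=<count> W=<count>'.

Answer: B=6 W=9

Derivation:
-- B to move --
(1,5): no bracket -> illegal
(1,6): no bracket -> illegal
(1,7): no bracket -> illegal
(2,4): no bracket -> illegal
(2,5): flips 1 -> legal
(2,7): flips 1 -> legal
(3,7): flips 3 -> legal
(4,2): no bracket -> illegal
(4,7): flips 1 -> legal
(5,2): no bracket -> illegal
(5,4): flips 1 -> legal
(5,6): no bracket -> illegal
(5,7): no bracket -> illegal
(6,2): no bracket -> illegal
(6,3): flips 1 -> legal
(6,4): no bracket -> illegal
B mobility = 6
-- W to move --
(1,1): flips 2 -> legal
(1,2): no bracket -> illegal
(1,3): no bracket -> illegal
(2,1): no bracket -> illegal
(2,3): flips 2 -> legal
(2,4): flips 1 -> legal
(2,5): no bracket -> illegal
(3,1): no bracket -> illegal
(3,2): flips 2 -> legal
(4,2): flips 1 -> legal
(5,2): no bracket -> illegal
(5,4): flips 1 -> legal
(5,6): no bracket -> illegal
(6,4): flips 1 -> legal
(6,5): flips 2 -> legal
(6,6): flips 1 -> legal
W mobility = 9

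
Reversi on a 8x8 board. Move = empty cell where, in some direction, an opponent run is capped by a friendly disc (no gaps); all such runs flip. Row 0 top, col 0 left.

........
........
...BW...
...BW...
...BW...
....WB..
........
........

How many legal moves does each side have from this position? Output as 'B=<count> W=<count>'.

Answer: B=6 W=7

Derivation:
-- B to move --
(1,3): no bracket -> illegal
(1,4): no bracket -> illegal
(1,5): flips 1 -> legal
(2,5): flips 2 -> legal
(3,5): flips 1 -> legal
(4,5): flips 2 -> legal
(5,3): flips 1 -> legal
(6,3): no bracket -> illegal
(6,4): no bracket -> illegal
(6,5): flips 1 -> legal
B mobility = 6
-- W to move --
(1,2): flips 1 -> legal
(1,3): no bracket -> illegal
(1,4): no bracket -> illegal
(2,2): flips 2 -> legal
(3,2): flips 2 -> legal
(4,2): flips 2 -> legal
(4,5): no bracket -> illegal
(4,6): no bracket -> illegal
(5,2): flips 1 -> legal
(5,3): no bracket -> illegal
(5,6): flips 1 -> legal
(6,4): no bracket -> illegal
(6,5): no bracket -> illegal
(6,6): flips 1 -> legal
W mobility = 7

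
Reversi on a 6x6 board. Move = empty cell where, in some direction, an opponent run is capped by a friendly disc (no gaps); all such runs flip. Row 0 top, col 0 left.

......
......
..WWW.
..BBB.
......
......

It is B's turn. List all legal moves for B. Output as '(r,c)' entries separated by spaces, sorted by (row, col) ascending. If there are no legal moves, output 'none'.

(1,1): flips 1 -> legal
(1,2): flips 2 -> legal
(1,3): flips 1 -> legal
(1,4): flips 2 -> legal
(1,5): flips 1 -> legal
(2,1): no bracket -> illegal
(2,5): no bracket -> illegal
(3,1): no bracket -> illegal
(3,5): no bracket -> illegal

Answer: (1,1) (1,2) (1,3) (1,4) (1,5)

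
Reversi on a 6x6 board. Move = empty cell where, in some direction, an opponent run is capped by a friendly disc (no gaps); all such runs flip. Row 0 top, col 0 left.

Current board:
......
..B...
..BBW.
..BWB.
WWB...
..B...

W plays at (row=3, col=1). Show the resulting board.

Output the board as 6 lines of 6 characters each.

Place W at (3,1); scan 8 dirs for brackets.
Dir NW: first cell '.' (not opp) -> no flip
Dir N: first cell '.' (not opp) -> no flip
Dir NE: opp run (2,2), next='.' -> no flip
Dir W: first cell '.' (not opp) -> no flip
Dir E: opp run (3,2) capped by W -> flip
Dir SW: first cell 'W' (not opp) -> no flip
Dir S: first cell 'W' (not opp) -> no flip
Dir SE: opp run (4,2), next='.' -> no flip
All flips: (3,2)

Answer: ......
..B...
..BBW.
.WWWB.
WWB...
..B...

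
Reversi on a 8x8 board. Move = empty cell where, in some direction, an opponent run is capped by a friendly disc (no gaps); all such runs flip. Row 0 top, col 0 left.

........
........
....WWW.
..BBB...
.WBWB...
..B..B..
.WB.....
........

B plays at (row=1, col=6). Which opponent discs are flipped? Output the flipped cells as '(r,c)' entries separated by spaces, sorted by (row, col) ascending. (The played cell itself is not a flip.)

Answer: (2,5)

Derivation:
Dir NW: first cell '.' (not opp) -> no flip
Dir N: first cell '.' (not opp) -> no flip
Dir NE: first cell '.' (not opp) -> no flip
Dir W: first cell '.' (not opp) -> no flip
Dir E: first cell '.' (not opp) -> no flip
Dir SW: opp run (2,5) capped by B -> flip
Dir S: opp run (2,6), next='.' -> no flip
Dir SE: first cell '.' (not opp) -> no flip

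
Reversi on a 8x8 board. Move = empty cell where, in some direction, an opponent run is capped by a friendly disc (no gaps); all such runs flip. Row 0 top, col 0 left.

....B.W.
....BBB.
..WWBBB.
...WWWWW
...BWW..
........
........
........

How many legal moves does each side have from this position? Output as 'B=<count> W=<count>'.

Answer: B=9 W=9

Derivation:
-- B to move --
(0,5): no bracket -> illegal
(0,7): no bracket -> illegal
(1,1): no bracket -> illegal
(1,2): no bracket -> illegal
(1,3): flips 2 -> legal
(1,7): no bracket -> illegal
(2,1): flips 2 -> legal
(2,7): no bracket -> illegal
(3,1): no bracket -> illegal
(3,2): flips 1 -> legal
(4,2): flips 1 -> legal
(4,6): flips 4 -> legal
(4,7): flips 1 -> legal
(5,3): flips 2 -> legal
(5,4): flips 2 -> legal
(5,5): flips 2 -> legal
(5,6): no bracket -> illegal
B mobility = 9
-- W to move --
(0,3): flips 2 -> legal
(0,5): flips 3 -> legal
(0,7): flips 2 -> legal
(1,3): flips 1 -> legal
(1,7): flips 1 -> legal
(2,7): flips 3 -> legal
(3,2): no bracket -> illegal
(4,2): flips 1 -> legal
(5,2): flips 1 -> legal
(5,3): flips 1 -> legal
(5,4): no bracket -> illegal
W mobility = 9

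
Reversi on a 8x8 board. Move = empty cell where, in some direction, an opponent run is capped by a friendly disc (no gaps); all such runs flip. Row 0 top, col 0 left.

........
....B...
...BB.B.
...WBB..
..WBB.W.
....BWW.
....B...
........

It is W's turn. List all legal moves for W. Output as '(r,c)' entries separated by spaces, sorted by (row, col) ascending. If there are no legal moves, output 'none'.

Answer: (1,3) (1,5) (3,6) (4,5) (5,3) (7,3)

Derivation:
(0,3): no bracket -> illegal
(0,4): no bracket -> illegal
(0,5): no bracket -> illegal
(1,2): no bracket -> illegal
(1,3): flips 3 -> legal
(1,5): flips 1 -> legal
(1,6): no bracket -> illegal
(1,7): no bracket -> illegal
(2,2): no bracket -> illegal
(2,5): no bracket -> illegal
(2,7): no bracket -> illegal
(3,2): no bracket -> illegal
(3,6): flips 2 -> legal
(3,7): no bracket -> illegal
(4,5): flips 2 -> legal
(5,2): no bracket -> illegal
(5,3): flips 2 -> legal
(6,3): no bracket -> illegal
(6,5): no bracket -> illegal
(7,3): flips 1 -> legal
(7,4): no bracket -> illegal
(7,5): no bracket -> illegal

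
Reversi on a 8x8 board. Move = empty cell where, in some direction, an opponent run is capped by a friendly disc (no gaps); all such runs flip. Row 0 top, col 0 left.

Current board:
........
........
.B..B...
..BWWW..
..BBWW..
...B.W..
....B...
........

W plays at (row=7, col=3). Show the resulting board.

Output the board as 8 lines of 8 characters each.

Place W at (7,3); scan 8 dirs for brackets.
Dir NW: first cell '.' (not opp) -> no flip
Dir N: first cell '.' (not opp) -> no flip
Dir NE: opp run (6,4) capped by W -> flip
Dir W: first cell '.' (not opp) -> no flip
Dir E: first cell '.' (not opp) -> no flip
Dir SW: edge -> no flip
Dir S: edge -> no flip
Dir SE: edge -> no flip
All flips: (6,4)

Answer: ........
........
.B..B...
..BWWW..
..BBWW..
...B.W..
....W...
...W....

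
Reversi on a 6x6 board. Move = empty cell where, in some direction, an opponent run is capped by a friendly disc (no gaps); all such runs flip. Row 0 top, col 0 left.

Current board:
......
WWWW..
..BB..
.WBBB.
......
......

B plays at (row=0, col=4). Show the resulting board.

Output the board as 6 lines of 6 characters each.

Answer: ....B.
WWWB..
..BB..
.WBBB.
......
......

Derivation:
Place B at (0,4); scan 8 dirs for brackets.
Dir NW: edge -> no flip
Dir N: edge -> no flip
Dir NE: edge -> no flip
Dir W: first cell '.' (not opp) -> no flip
Dir E: first cell '.' (not opp) -> no flip
Dir SW: opp run (1,3) capped by B -> flip
Dir S: first cell '.' (not opp) -> no flip
Dir SE: first cell '.' (not opp) -> no flip
All flips: (1,3)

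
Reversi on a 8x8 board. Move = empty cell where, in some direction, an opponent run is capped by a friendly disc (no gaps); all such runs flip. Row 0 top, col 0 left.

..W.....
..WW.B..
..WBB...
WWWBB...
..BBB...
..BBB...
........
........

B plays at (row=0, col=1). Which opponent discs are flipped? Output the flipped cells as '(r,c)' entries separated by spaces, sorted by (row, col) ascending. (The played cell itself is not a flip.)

Answer: (1,2)

Derivation:
Dir NW: edge -> no flip
Dir N: edge -> no flip
Dir NE: edge -> no flip
Dir W: first cell '.' (not opp) -> no flip
Dir E: opp run (0,2), next='.' -> no flip
Dir SW: first cell '.' (not opp) -> no flip
Dir S: first cell '.' (not opp) -> no flip
Dir SE: opp run (1,2) capped by B -> flip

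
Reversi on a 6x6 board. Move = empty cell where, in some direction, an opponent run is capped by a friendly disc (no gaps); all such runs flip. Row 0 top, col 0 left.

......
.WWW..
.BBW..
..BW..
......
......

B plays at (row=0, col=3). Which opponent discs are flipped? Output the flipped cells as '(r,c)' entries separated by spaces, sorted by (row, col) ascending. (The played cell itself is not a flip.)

Answer: (1,2)

Derivation:
Dir NW: edge -> no flip
Dir N: edge -> no flip
Dir NE: edge -> no flip
Dir W: first cell '.' (not opp) -> no flip
Dir E: first cell '.' (not opp) -> no flip
Dir SW: opp run (1,2) capped by B -> flip
Dir S: opp run (1,3) (2,3) (3,3), next='.' -> no flip
Dir SE: first cell '.' (not opp) -> no flip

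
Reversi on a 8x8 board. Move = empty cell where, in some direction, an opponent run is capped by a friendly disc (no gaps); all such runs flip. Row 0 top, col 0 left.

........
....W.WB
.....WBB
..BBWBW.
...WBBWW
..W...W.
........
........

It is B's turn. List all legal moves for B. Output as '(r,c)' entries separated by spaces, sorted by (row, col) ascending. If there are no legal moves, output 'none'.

Answer: (0,5) (0,6) (1,5) (2,3) (2,4) (3,7) (4,2) (5,3) (5,4) (5,7) (6,6) (6,7)

Derivation:
(0,3): no bracket -> illegal
(0,4): no bracket -> illegal
(0,5): flips 1 -> legal
(0,6): flips 1 -> legal
(0,7): no bracket -> illegal
(1,3): no bracket -> illegal
(1,5): flips 2 -> legal
(2,3): flips 1 -> legal
(2,4): flips 2 -> legal
(3,7): flips 1 -> legal
(4,1): no bracket -> illegal
(4,2): flips 1 -> legal
(5,1): no bracket -> illegal
(5,3): flips 1 -> legal
(5,4): flips 1 -> legal
(5,5): no bracket -> illegal
(5,7): flips 1 -> legal
(6,1): no bracket -> illegal
(6,2): no bracket -> illegal
(6,3): no bracket -> illegal
(6,5): no bracket -> illegal
(6,6): flips 3 -> legal
(6,7): flips 1 -> legal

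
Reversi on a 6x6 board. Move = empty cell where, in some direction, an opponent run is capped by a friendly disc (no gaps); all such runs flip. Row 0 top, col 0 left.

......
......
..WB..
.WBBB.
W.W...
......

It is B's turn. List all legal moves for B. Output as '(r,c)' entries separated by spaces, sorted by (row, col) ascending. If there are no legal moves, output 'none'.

Answer: (1,1) (1,2) (2,1) (3,0) (5,1) (5,2)

Derivation:
(1,1): flips 1 -> legal
(1,2): flips 1 -> legal
(1,3): no bracket -> illegal
(2,0): no bracket -> illegal
(2,1): flips 1 -> legal
(3,0): flips 1 -> legal
(4,1): no bracket -> illegal
(4,3): no bracket -> illegal
(5,0): no bracket -> illegal
(5,1): flips 1 -> legal
(5,2): flips 1 -> legal
(5,3): no bracket -> illegal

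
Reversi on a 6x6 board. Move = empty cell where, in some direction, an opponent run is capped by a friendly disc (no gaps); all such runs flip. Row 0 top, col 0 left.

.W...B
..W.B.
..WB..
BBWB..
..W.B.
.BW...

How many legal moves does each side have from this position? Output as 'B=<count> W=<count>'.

Answer: B=5 W=6

Derivation:
-- B to move --
(0,0): no bracket -> illegal
(0,2): no bracket -> illegal
(0,3): no bracket -> illegal
(1,0): no bracket -> illegal
(1,1): flips 1 -> legal
(1,3): flips 1 -> legal
(2,1): flips 1 -> legal
(4,1): flips 1 -> legal
(4,3): no bracket -> illegal
(5,3): flips 2 -> legal
B mobility = 5
-- W to move --
(0,3): no bracket -> illegal
(0,4): no bracket -> illegal
(1,3): no bracket -> illegal
(1,5): no bracket -> illegal
(2,0): flips 1 -> legal
(2,1): no bracket -> illegal
(2,4): flips 2 -> legal
(2,5): no bracket -> illegal
(3,4): flips 2 -> legal
(3,5): no bracket -> illegal
(4,0): flips 1 -> legal
(4,1): no bracket -> illegal
(4,3): no bracket -> illegal
(4,5): no bracket -> illegal
(5,0): flips 1 -> legal
(5,3): no bracket -> illegal
(5,4): no bracket -> illegal
(5,5): flips 2 -> legal
W mobility = 6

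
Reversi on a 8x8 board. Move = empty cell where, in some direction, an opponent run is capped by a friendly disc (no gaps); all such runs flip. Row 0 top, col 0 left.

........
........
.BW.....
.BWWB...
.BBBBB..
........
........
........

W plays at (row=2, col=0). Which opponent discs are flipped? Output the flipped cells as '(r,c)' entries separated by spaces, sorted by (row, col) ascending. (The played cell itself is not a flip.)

Answer: (2,1)

Derivation:
Dir NW: edge -> no flip
Dir N: first cell '.' (not opp) -> no flip
Dir NE: first cell '.' (not opp) -> no flip
Dir W: edge -> no flip
Dir E: opp run (2,1) capped by W -> flip
Dir SW: edge -> no flip
Dir S: first cell '.' (not opp) -> no flip
Dir SE: opp run (3,1) (4,2), next='.' -> no flip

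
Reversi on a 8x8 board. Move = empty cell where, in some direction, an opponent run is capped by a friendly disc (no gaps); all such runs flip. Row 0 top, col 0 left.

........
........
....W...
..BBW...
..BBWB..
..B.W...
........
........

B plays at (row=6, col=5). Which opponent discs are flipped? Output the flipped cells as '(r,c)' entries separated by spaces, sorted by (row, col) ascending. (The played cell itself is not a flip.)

Dir NW: opp run (5,4) capped by B -> flip
Dir N: first cell '.' (not opp) -> no flip
Dir NE: first cell '.' (not opp) -> no flip
Dir W: first cell '.' (not opp) -> no flip
Dir E: first cell '.' (not opp) -> no flip
Dir SW: first cell '.' (not opp) -> no flip
Dir S: first cell '.' (not opp) -> no flip
Dir SE: first cell '.' (not opp) -> no flip

Answer: (5,4)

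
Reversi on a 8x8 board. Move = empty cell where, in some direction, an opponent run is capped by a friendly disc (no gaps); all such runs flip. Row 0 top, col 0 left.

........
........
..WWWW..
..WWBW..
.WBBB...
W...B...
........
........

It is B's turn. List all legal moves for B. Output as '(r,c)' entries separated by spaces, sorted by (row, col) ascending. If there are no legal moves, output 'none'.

(1,1): flips 2 -> legal
(1,2): flips 3 -> legal
(1,3): flips 2 -> legal
(1,4): flips 1 -> legal
(1,5): flips 2 -> legal
(1,6): flips 1 -> legal
(2,1): flips 1 -> legal
(2,6): flips 1 -> legal
(3,0): no bracket -> illegal
(3,1): flips 2 -> legal
(3,6): flips 1 -> legal
(4,0): flips 1 -> legal
(4,5): no bracket -> illegal
(4,6): no bracket -> illegal
(5,1): no bracket -> illegal
(5,2): no bracket -> illegal
(6,0): no bracket -> illegal
(6,1): no bracket -> illegal

Answer: (1,1) (1,2) (1,3) (1,4) (1,5) (1,6) (2,1) (2,6) (3,1) (3,6) (4,0)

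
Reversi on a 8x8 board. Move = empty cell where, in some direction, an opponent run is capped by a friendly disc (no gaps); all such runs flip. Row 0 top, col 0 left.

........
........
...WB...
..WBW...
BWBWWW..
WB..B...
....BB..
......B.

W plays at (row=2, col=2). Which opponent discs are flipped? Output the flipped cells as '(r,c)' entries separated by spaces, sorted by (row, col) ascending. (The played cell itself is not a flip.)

Dir NW: first cell '.' (not opp) -> no flip
Dir N: first cell '.' (not opp) -> no flip
Dir NE: first cell '.' (not opp) -> no flip
Dir W: first cell '.' (not opp) -> no flip
Dir E: first cell 'W' (not opp) -> no flip
Dir SW: first cell '.' (not opp) -> no flip
Dir S: first cell 'W' (not opp) -> no flip
Dir SE: opp run (3,3) capped by W -> flip

Answer: (3,3)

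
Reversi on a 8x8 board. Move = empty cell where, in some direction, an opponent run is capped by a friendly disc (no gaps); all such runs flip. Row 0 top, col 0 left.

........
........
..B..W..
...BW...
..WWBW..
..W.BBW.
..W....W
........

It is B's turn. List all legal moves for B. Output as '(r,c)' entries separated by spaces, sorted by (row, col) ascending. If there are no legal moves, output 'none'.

Answer: (2,4) (3,2) (3,5) (3,6) (4,1) (4,6) (5,1) (5,3) (5,7)

Derivation:
(1,4): no bracket -> illegal
(1,5): no bracket -> illegal
(1,6): no bracket -> illegal
(2,3): no bracket -> illegal
(2,4): flips 1 -> legal
(2,6): no bracket -> illegal
(3,1): no bracket -> illegal
(3,2): flips 1 -> legal
(3,5): flips 2 -> legal
(3,6): flips 1 -> legal
(4,1): flips 2 -> legal
(4,6): flips 1 -> legal
(4,7): no bracket -> illegal
(5,1): flips 1 -> legal
(5,3): flips 1 -> legal
(5,7): flips 1 -> legal
(6,1): no bracket -> illegal
(6,3): no bracket -> illegal
(6,5): no bracket -> illegal
(6,6): no bracket -> illegal
(7,1): no bracket -> illegal
(7,2): no bracket -> illegal
(7,3): no bracket -> illegal
(7,6): no bracket -> illegal
(7,7): no bracket -> illegal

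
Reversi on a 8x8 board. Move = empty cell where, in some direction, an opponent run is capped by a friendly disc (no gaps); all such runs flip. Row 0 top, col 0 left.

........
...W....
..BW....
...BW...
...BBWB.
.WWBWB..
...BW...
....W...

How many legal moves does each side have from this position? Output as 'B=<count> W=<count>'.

-- B to move --
(0,2): no bracket -> illegal
(0,3): flips 2 -> legal
(0,4): flips 1 -> legal
(1,2): no bracket -> illegal
(1,4): no bracket -> illegal
(2,4): flips 2 -> legal
(2,5): flips 1 -> legal
(3,2): no bracket -> illegal
(3,5): flips 2 -> legal
(3,6): flips 2 -> legal
(4,0): no bracket -> illegal
(4,1): flips 1 -> legal
(4,2): no bracket -> illegal
(5,0): flips 2 -> legal
(5,6): no bracket -> illegal
(6,0): no bracket -> illegal
(6,1): flips 1 -> legal
(6,2): no bracket -> illegal
(6,5): flips 2 -> legal
(7,3): flips 1 -> legal
(7,5): flips 1 -> legal
B mobility = 12
-- W to move --
(1,1): no bracket -> illegal
(1,2): no bracket -> illegal
(2,1): flips 1 -> legal
(2,4): no bracket -> illegal
(3,1): flips 1 -> legal
(3,2): flips 2 -> legal
(3,5): no bracket -> illegal
(3,6): no bracket -> illegal
(3,7): flips 2 -> legal
(4,2): flips 3 -> legal
(4,7): flips 1 -> legal
(5,6): flips 1 -> legal
(5,7): no bracket -> illegal
(6,2): flips 1 -> legal
(6,5): flips 1 -> legal
(6,6): no bracket -> illegal
(7,2): flips 1 -> legal
(7,3): flips 4 -> legal
W mobility = 11

Answer: B=12 W=11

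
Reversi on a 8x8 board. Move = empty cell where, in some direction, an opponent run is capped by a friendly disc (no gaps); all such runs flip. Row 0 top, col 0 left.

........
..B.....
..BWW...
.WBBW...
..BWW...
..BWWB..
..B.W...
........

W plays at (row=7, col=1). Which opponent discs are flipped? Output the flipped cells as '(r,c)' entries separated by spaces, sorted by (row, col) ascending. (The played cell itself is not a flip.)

Answer: (6,2)

Derivation:
Dir NW: first cell '.' (not opp) -> no flip
Dir N: first cell '.' (not opp) -> no flip
Dir NE: opp run (6,2) capped by W -> flip
Dir W: first cell '.' (not opp) -> no flip
Dir E: first cell '.' (not opp) -> no flip
Dir SW: edge -> no flip
Dir S: edge -> no flip
Dir SE: edge -> no flip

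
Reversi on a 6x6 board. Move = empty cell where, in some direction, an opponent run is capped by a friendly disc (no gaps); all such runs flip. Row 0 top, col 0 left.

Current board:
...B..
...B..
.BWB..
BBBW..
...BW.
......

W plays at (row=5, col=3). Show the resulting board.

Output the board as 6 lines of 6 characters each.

Answer: ...B..
...B..
.BWB..
BBBW..
...WW.
...W..

Derivation:
Place W at (5,3); scan 8 dirs for brackets.
Dir NW: first cell '.' (not opp) -> no flip
Dir N: opp run (4,3) capped by W -> flip
Dir NE: first cell 'W' (not opp) -> no flip
Dir W: first cell '.' (not opp) -> no flip
Dir E: first cell '.' (not opp) -> no flip
Dir SW: edge -> no flip
Dir S: edge -> no flip
Dir SE: edge -> no flip
All flips: (4,3)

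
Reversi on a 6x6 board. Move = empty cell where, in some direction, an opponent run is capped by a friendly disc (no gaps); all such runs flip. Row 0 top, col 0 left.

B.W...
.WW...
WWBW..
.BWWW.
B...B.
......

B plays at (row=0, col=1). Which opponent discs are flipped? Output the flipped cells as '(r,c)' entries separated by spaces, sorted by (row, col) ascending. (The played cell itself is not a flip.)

Answer: (1,1) (2,1)

Derivation:
Dir NW: edge -> no flip
Dir N: edge -> no flip
Dir NE: edge -> no flip
Dir W: first cell 'B' (not opp) -> no flip
Dir E: opp run (0,2), next='.' -> no flip
Dir SW: first cell '.' (not opp) -> no flip
Dir S: opp run (1,1) (2,1) capped by B -> flip
Dir SE: opp run (1,2) (2,3) (3,4), next='.' -> no flip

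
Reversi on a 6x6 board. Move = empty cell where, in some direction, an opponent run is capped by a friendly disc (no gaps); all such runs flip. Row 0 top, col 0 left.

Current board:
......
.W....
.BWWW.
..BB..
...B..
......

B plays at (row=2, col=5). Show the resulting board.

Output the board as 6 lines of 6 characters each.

Place B at (2,5); scan 8 dirs for brackets.
Dir NW: first cell '.' (not opp) -> no flip
Dir N: first cell '.' (not opp) -> no flip
Dir NE: edge -> no flip
Dir W: opp run (2,4) (2,3) (2,2) capped by B -> flip
Dir E: edge -> no flip
Dir SW: first cell '.' (not opp) -> no flip
Dir S: first cell '.' (not opp) -> no flip
Dir SE: edge -> no flip
All flips: (2,2) (2,3) (2,4)

Answer: ......
.W....
.BBBBB
..BB..
...B..
......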